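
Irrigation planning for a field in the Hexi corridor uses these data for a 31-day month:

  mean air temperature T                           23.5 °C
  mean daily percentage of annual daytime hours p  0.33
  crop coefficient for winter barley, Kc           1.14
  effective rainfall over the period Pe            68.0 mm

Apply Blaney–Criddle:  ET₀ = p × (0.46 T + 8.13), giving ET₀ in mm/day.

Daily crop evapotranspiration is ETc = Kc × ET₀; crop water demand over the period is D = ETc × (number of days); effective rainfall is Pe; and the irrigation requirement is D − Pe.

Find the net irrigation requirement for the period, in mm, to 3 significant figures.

153 mm

ET₀ = 0.33 × (0.46 × 23.5 + 8.13) = 0.33 × 18.940 = 6.2502 mm/d
ETc = Kc × ET₀ = 1.14 × 6.2502 = 7.1252 mm/d
Crop demand D = ETc × 31 d = 7.1252 × 31 = 220.881 mm
D − Pe = 220.881 − 68.0 = 152.881 mm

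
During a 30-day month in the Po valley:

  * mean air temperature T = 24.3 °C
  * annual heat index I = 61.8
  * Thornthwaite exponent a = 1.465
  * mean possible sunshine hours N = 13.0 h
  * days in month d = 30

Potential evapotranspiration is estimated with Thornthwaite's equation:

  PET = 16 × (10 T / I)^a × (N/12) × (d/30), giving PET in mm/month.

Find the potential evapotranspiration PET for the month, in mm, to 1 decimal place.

10T/I = 10 × 24.3 / 61.8 = 3.9320
(10T/I)^a = 3.9320^1.465 = 7.4321
Uncorrected PET = 16 × 7.4321 = 118.914 mm
Correction = (N/12)(d/30) = (13.0/12)(30/30) = 1.0833
PET = 118.914 × 1.0833 = 128.820 mm/month

128.8 mm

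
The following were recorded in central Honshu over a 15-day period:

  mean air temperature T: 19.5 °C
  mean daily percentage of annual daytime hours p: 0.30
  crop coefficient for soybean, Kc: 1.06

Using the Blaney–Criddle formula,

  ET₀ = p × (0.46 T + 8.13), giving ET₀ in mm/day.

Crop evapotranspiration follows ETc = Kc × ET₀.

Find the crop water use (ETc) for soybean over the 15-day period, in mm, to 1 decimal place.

ET₀ = 0.30 × (0.46 × 19.5 + 8.13) = 0.30 × 17.100 = 5.1300 mm/d
ETc = Kc × ET₀ = 1.06 × 5.1300 = 5.4378 mm/d
Over 15 days: 5.4378 × 15 = 81.567 mm

81.6 mm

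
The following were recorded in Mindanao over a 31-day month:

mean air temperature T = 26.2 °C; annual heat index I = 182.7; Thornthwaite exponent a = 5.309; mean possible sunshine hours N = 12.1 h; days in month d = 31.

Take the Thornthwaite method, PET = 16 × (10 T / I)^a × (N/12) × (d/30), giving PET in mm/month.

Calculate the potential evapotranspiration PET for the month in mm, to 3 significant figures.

10T/I = 10 × 26.2 / 182.7 = 1.4340
(10T/I)^a = 1.4340^5.309 = 6.7783
Uncorrected PET = 16 × 6.7783 = 108.453 mm
Correction = (N/12)(d/30) = (12.1/12)(31/30) = 1.0419
PET = 108.453 × 1.0419 = 112.997 mm/month

113 mm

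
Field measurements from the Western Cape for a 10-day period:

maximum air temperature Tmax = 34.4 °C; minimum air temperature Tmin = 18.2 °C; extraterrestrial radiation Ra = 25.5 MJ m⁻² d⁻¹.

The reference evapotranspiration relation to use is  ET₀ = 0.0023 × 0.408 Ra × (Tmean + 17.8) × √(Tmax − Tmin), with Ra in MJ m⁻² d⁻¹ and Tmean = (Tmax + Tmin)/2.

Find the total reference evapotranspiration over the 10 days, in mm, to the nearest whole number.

42 mm

Tmean = (34.4 + 18.2)/2 = 26.30 °C
0.408 Ra = 0.408 × 25.5 = 10.4040 mm/d equivalent
ET₀ = 0.0023 × 10.4040 × (26.30 + 17.8) × √16.2 = 0.0023 × 10.4040 × 44.10 × 4.0249 = 4.2474 mm/d
Over 10 days: 4.2474 × 10 = 42.474 mm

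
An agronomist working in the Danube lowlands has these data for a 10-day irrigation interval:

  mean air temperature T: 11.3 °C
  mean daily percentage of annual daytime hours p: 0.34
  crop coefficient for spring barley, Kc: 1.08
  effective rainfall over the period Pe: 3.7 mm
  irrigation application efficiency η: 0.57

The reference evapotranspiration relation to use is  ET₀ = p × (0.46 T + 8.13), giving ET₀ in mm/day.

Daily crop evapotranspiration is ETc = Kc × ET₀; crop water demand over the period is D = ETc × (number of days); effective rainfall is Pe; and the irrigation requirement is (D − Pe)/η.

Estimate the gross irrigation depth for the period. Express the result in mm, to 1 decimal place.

79.4 mm

ET₀ = 0.34 × (0.46 × 11.3 + 8.13) = 0.34 × 13.328 = 4.5315 mm/d
ETc = Kc × ET₀ = 1.08 × 4.5315 = 4.8940 mm/d
Crop demand D = ETc × 10 d = 4.8940 × 10 = 48.940 mm
D − Pe = 48.940 − 3.7 = 45.240 mm
Gross irrigation = 45.240 / 0.57 = 79.368 mm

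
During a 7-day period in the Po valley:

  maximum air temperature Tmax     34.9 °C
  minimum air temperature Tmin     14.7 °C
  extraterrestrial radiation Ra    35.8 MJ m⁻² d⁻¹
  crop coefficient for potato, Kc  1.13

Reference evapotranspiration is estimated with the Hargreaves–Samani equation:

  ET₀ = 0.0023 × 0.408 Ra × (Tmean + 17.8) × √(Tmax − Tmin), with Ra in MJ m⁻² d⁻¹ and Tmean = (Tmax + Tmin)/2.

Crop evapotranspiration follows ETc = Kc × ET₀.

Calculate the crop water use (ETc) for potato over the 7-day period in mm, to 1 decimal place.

50.9 mm

Tmean = (34.9 + 14.7)/2 = 24.80 °C
0.408 Ra = 0.408 × 35.8 = 14.6064 mm/d equivalent
ET₀ = 0.0023 × 14.6064 × (24.80 + 17.8) × √20.2 = 0.0023 × 14.6064 × 42.60 × 4.4944 = 6.4321 mm/d
ETc = Kc × ET₀ = 1.13 × 6.4321 = 7.2683 mm/d
Over 7 days: 7.2683 × 7 = 50.878 mm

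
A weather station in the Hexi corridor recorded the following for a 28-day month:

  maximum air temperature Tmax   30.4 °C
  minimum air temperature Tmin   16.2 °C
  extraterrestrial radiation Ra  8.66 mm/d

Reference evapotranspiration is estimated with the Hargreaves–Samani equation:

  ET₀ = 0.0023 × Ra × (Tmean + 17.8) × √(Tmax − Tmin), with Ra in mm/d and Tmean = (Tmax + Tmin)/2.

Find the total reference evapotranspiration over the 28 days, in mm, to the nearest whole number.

Tmean = (30.4 + 16.2)/2 = 23.30 °C
ET₀ = 0.0023 × 8.66 × (23.30 + 17.8) × √14.2 = 0.0023 × 8.66 × 41.10 × 3.7683 = 3.0848 mm/d
Over 28 days: 3.0848 × 28 = 86.374 mm

86 mm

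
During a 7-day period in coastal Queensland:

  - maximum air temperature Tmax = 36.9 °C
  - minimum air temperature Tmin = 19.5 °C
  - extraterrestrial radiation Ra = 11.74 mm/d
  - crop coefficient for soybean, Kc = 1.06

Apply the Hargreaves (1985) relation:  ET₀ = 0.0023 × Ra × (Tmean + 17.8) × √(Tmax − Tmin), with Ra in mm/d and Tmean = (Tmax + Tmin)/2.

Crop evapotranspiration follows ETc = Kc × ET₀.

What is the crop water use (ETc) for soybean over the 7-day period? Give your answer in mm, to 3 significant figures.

Tmean = (36.9 + 19.5)/2 = 28.20 °C
ET₀ = 0.0023 × 11.74 × (28.20 + 17.8) × √17.4 = 0.0023 × 11.74 × 46.00 × 4.1713 = 5.1811 mm/d
ETc = Kc × ET₀ = 1.06 × 5.1811 = 5.4920 mm/d
Over 7 days: 5.4920 × 7 = 38.444 mm

38.4 mm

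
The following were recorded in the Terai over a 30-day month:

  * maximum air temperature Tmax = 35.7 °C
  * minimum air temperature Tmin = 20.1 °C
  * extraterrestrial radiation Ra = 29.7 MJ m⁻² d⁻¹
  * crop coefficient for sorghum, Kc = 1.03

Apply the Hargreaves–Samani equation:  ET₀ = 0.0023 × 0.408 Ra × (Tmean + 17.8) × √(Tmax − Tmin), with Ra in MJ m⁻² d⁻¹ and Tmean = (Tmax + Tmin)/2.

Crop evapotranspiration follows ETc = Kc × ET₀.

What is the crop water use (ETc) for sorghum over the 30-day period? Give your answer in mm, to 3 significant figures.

155 mm

Tmean = (35.7 + 20.1)/2 = 27.90 °C
0.408 Ra = 0.408 × 29.7 = 12.1176 mm/d equivalent
ET₀ = 0.0023 × 12.1176 × (27.90 + 17.8) × √15.6 = 0.0023 × 12.1176 × 45.70 × 3.9497 = 5.0307 mm/d
ETc = Kc × ET₀ = 1.03 × 5.0307 = 5.1816 mm/d
Over 30 days: 5.1816 × 30 = 155.448 mm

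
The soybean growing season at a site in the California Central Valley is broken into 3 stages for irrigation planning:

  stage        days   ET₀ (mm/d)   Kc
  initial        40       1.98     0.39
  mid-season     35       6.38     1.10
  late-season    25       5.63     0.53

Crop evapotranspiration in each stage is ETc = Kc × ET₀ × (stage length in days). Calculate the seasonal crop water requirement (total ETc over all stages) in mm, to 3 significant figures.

351 mm

initial: 0.39 × 1.98 × 40 = 30.89 mm
mid-season: 1.10 × 6.38 × 35 = 245.63 mm
late-season: 0.53 × 5.63 × 25 = 74.60 mm
Seasonal total = 351.12 mm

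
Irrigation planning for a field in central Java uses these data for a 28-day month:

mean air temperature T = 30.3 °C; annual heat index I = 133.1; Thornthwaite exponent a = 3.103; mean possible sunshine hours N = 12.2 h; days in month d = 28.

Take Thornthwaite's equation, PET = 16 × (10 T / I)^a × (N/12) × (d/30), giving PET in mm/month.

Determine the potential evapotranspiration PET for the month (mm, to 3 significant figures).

195 mm

10T/I = 10 × 30.3 / 133.1 = 2.2765
(10T/I)^a = 2.2765^3.103 = 12.8411
Uncorrected PET = 16 × 12.8411 = 205.458 mm
Correction = (N/12)(d/30) = (12.2/12)(28/30) = 0.9489
PET = 205.458 × 0.9489 = 194.959 mm/month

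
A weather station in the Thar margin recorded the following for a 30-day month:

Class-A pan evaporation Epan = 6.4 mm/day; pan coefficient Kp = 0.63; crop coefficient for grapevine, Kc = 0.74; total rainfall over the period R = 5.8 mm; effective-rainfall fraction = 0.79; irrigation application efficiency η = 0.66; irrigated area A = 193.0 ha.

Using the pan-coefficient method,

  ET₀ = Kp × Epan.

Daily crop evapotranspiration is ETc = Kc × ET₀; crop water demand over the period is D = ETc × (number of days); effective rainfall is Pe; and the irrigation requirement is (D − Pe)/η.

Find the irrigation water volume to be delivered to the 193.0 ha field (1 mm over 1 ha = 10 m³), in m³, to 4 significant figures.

248400 m³

ET₀ = 0.63 × 6.4 = 4.0320 mm/d
ETc = Kc × ET₀ = 0.74 × 4.0320 = 2.9837 mm/d
Crop demand D = ETc × 30 d = 2.9837 × 30 = 89.511 mm
Pe = 0.79 × 5.8 = 4.582 mm
D − Pe = 89.511 − 4.582 = 84.929 mm
Gross irrigation = 84.929 / 0.66 = 128.680 mm
Volume = 128.680 mm × 193.0 ha × 10 = 248352.4 m³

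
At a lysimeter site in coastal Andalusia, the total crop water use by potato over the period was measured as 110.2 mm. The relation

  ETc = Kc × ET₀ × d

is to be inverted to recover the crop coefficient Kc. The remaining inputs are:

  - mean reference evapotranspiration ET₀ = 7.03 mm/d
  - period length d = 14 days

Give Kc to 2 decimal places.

ETc = Kc × ET₀ × d  ⇒  Kc = ETc / (ET₀ × d)
Kc = 110.2 / (7.03 × 14) = 110.2 / 98.42 = 1.1197

1.12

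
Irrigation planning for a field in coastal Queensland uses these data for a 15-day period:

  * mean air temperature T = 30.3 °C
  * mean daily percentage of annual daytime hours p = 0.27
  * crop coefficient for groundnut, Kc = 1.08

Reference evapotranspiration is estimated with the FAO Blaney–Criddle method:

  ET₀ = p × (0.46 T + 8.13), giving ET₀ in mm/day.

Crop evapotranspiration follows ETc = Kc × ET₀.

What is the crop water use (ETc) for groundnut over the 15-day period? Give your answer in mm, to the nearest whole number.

97 mm

ET₀ = 0.27 × (0.46 × 30.3 + 8.13) = 0.27 × 22.068 = 5.9584 mm/d
ETc = Kc × ET₀ = 1.08 × 5.9584 = 6.4351 mm/d
Over 15 days: 6.4351 × 15 = 96.527 mm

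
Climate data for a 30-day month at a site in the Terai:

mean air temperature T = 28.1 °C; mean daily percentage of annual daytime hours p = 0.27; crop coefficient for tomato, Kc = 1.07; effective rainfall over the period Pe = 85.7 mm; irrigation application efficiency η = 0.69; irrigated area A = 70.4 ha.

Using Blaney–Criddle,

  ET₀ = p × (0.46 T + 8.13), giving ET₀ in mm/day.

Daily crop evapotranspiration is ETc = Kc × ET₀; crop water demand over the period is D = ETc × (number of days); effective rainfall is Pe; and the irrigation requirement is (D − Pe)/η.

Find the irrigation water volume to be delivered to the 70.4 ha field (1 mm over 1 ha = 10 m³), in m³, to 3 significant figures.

98800 m³

ET₀ = 0.27 × (0.46 × 28.1 + 8.13) = 0.27 × 21.056 = 5.6851 mm/d
ETc = Kc × ET₀ = 1.07 × 5.6851 = 6.0831 mm/d
Crop demand D = ETc × 30 d = 6.0831 × 30 = 182.493 mm
D − Pe = 182.493 − 85.7 = 96.793 mm
Gross irrigation = 96.793 / 0.69 = 140.280 mm
Volume = 140.280 mm × 70.4 ha × 10 = 98757.1 m³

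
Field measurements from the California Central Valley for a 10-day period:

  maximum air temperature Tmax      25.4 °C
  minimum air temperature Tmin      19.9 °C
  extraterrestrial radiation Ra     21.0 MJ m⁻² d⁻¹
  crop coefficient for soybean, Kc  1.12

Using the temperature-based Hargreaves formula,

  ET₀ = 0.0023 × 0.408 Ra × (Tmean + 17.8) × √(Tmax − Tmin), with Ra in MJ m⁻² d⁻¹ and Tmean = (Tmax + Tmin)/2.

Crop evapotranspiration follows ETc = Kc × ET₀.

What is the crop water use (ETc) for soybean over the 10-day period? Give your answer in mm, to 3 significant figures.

Tmean = (25.4 + 19.9)/2 = 22.65 °C
0.408 Ra = 0.408 × 21.0 = 8.5680 mm/d equivalent
ET₀ = 0.0023 × 8.5680 × (22.65 + 17.8) × √5.5 = 0.0023 × 8.5680 × 40.45 × 2.3452 = 1.8694 mm/d
ETc = Kc × ET₀ = 1.12 × 1.8694 = 2.0937 mm/d
Over 10 days: 2.0937 × 10 = 20.937 mm

20.9 mm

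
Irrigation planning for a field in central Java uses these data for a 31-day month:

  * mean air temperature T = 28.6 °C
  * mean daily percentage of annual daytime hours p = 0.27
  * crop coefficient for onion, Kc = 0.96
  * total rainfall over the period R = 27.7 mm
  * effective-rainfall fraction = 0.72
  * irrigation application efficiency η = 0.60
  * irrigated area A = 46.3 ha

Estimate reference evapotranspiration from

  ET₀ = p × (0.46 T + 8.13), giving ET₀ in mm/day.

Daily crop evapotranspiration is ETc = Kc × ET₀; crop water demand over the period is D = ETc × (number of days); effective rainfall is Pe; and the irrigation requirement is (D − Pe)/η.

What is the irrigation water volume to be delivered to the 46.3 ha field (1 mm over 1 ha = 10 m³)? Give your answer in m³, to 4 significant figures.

116600 m³

ET₀ = 0.27 × (0.46 × 28.6 + 8.13) = 0.27 × 21.286 = 5.7472 mm/d
ETc = Kc × ET₀ = 0.96 × 5.7472 = 5.5173 mm/d
Crop demand D = ETc × 31 d = 5.5173 × 31 = 171.036 mm
Pe = 0.72 × 27.7 = 19.944 mm
D − Pe = 171.036 − 19.944 = 151.092 mm
Gross irrigation = 151.092 / 0.60 = 251.820 mm
Volume = 251.820 mm × 46.3 ha × 10 = 116592.7 m³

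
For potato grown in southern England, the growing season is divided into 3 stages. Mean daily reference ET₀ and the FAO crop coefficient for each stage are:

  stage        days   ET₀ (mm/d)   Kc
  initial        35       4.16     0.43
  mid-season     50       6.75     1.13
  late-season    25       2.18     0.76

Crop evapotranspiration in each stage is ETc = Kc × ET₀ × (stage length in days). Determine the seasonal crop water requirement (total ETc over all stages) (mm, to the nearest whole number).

485 mm

initial: 0.43 × 4.16 × 35 = 62.61 mm
mid-season: 1.13 × 6.75 × 50 = 381.38 mm
late-season: 0.76 × 2.18 × 25 = 41.42 mm
Seasonal total = 485.41 mm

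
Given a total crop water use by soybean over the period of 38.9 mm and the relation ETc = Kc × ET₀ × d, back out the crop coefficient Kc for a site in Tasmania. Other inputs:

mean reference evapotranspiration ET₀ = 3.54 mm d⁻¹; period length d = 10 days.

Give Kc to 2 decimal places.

ETc = Kc × ET₀ × d  ⇒  Kc = ETc / (ET₀ × d)
Kc = 38.9 / (3.54 × 10) = 38.9 / 35.40 = 1.0989

1.10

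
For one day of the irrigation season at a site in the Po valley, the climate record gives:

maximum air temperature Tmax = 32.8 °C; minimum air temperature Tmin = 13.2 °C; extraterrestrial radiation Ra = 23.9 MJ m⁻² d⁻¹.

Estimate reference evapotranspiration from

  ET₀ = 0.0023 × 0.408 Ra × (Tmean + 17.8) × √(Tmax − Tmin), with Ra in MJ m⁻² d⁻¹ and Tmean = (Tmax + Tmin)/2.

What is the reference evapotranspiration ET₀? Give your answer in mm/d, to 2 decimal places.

4.05 mm/d

Tmean = (32.8 + 13.2)/2 = 23.00 °C
0.408 Ra = 0.408 × 23.9 = 9.7512 mm/d equivalent
ET₀ = 0.0023 × 9.7512 × (23.00 + 17.8) × √19.6 = 0.0023 × 9.7512 × 40.80 × 4.4272 = 4.0511 mm/d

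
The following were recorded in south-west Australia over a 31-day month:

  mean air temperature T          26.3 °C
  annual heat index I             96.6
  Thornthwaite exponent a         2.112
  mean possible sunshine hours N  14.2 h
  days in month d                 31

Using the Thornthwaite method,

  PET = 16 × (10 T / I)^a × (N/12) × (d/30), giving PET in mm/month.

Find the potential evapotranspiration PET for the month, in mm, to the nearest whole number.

162 mm

10T/I = 10 × 26.3 / 96.6 = 2.7226
(10T/I)^a = 2.7226^2.112 = 8.2925
Uncorrected PET = 16 × 8.2925 = 132.680 mm
Correction = (N/12)(d/30) = (14.2/12)(31/30) = 1.2228
PET = 132.680 × 1.2228 = 162.241 mm/month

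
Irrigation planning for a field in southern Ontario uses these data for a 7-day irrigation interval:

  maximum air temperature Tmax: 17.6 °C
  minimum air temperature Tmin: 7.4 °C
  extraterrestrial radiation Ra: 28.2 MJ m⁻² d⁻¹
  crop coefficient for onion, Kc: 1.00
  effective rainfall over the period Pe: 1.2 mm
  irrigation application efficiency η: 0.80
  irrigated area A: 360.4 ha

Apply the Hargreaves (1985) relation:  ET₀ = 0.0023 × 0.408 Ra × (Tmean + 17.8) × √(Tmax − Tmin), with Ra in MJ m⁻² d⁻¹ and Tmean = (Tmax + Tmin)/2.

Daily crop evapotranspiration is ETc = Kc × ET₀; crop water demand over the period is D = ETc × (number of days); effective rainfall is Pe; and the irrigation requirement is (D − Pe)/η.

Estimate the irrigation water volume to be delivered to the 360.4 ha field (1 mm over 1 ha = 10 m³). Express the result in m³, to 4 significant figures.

Tmean = (17.6 + 7.4)/2 = 12.50 °C
0.408 Ra = 0.408 × 28.2 = 11.5056 mm/d equivalent
ET₀ = 0.0023 × 11.5056 × (12.50 + 17.8) × √10.2 = 0.0023 × 11.5056 × 30.30 × 3.1937 = 2.5608 mm/d
ETc = Kc × ET₀ = 1.00 × 2.5608 = 2.5608 mm/d
Crop demand D = ETc × 7 d = 2.5608 × 7 = 17.926 mm
D − Pe = 17.926 − 1.2 = 16.726 mm
Gross irrigation = 16.726 / 0.80 = 20.908 mm
Volume = 20.908 mm × 360.4 ha × 10 = 75352.4 m³

75350 m³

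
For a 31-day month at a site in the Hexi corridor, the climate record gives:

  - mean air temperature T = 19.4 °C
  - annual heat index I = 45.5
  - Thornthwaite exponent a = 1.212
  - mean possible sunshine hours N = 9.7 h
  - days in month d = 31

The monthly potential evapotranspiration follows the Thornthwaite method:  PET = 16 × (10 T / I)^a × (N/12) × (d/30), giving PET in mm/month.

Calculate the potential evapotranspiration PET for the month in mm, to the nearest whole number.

77 mm

10T/I = 10 × 19.4 / 45.5 = 4.2637
(10T/I)^a = 4.2637^1.212 = 5.7983
Uncorrected PET = 16 × 5.7983 = 92.773 mm
Correction = (N/12)(d/30) = (9.7/12)(31/30) = 0.8353
PET = 92.773 × 0.8353 = 77.493 mm/month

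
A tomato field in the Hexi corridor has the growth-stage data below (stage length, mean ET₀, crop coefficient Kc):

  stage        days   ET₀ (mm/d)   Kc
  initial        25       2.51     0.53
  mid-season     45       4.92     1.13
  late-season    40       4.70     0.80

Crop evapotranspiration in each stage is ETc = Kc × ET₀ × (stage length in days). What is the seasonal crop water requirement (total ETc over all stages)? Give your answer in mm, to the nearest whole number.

initial: 0.53 × 2.51 × 25 = 33.26 mm
mid-season: 1.13 × 4.92 × 45 = 250.18 mm
late-season: 0.80 × 4.70 × 40 = 150.40 mm
Seasonal total = 433.84 mm

434 mm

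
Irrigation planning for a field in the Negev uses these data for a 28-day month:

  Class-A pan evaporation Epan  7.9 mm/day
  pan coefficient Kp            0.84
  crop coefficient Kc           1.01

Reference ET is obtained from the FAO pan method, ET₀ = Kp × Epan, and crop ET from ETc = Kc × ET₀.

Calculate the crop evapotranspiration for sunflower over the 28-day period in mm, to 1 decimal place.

ET₀ = 0.84 × 7.9 = 6.6360 mm/d
ETc = Kc × ET₀ = 1.01 × 6.6360 = 6.7024 mm/d
Over 28 days: 6.7024 × 28 = 187.667 mm

187.7 mm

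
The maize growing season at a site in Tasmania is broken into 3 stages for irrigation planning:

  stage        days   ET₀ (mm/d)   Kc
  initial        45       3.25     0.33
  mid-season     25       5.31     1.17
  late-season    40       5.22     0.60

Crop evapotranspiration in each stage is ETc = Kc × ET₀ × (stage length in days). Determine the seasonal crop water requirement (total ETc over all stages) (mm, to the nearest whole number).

329 mm

initial: 0.33 × 3.25 × 45 = 48.26 mm
mid-season: 1.17 × 5.31 × 25 = 155.32 mm
late-season: 0.60 × 5.22 × 40 = 125.28 mm
Seasonal total = 328.86 mm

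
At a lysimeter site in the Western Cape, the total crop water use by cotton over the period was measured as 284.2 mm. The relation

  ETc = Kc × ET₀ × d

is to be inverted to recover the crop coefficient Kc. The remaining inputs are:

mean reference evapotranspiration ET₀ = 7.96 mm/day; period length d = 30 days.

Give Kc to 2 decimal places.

ETc = Kc × ET₀ × d  ⇒  Kc = ETc / (ET₀ × d)
Kc = 284.2 / (7.96 × 30) = 284.2 / 238.80 = 1.1901

1.19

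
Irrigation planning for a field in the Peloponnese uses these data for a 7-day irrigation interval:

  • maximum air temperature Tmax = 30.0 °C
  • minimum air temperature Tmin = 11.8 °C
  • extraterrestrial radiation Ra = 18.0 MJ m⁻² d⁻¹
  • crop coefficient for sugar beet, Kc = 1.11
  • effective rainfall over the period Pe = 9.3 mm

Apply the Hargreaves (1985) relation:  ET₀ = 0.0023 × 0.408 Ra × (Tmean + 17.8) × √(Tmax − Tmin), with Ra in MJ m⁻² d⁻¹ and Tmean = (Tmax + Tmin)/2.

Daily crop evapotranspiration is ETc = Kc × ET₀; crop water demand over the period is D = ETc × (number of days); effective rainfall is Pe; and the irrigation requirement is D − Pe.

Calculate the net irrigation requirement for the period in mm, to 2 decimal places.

Tmean = (30.0 + 11.8)/2 = 20.90 °C
0.408 Ra = 0.408 × 18.0 = 7.3440 mm/d equivalent
ET₀ = 0.0023 × 7.3440 × (20.90 + 17.8) × √18.2 = 0.0023 × 7.3440 × 38.70 × 4.2661 = 2.7887 mm/d
ETc = Kc × ET₀ = 1.11 × 2.7887 = 3.0955 mm/d
Crop demand D = ETc × 7 d = 3.0955 × 7 = 21.669 mm
D − Pe = 21.669 − 9.3 = 12.369 mm

12.37 mm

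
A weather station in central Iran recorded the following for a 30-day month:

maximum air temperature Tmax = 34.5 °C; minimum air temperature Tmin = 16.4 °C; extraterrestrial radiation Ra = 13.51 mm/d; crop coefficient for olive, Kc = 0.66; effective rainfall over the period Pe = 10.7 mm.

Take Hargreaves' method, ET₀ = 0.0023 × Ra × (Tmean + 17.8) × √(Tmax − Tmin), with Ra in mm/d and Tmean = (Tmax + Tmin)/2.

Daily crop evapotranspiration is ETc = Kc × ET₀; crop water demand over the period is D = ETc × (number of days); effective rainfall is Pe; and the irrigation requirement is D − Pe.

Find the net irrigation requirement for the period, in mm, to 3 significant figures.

Tmean = (34.5 + 16.4)/2 = 25.45 °C
ET₀ = 0.0023 × 13.51 × (25.45 + 17.8) × √18.1 = 0.0023 × 13.51 × 43.25 × 4.2544 = 5.7175 mm/d
ETc = Kc × ET₀ = 0.66 × 5.7175 = 3.7736 mm/d
Crop demand D = ETc × 30 d = 3.7736 × 30 = 113.208 mm
D − Pe = 113.208 − 10.7 = 102.508 mm

103 mm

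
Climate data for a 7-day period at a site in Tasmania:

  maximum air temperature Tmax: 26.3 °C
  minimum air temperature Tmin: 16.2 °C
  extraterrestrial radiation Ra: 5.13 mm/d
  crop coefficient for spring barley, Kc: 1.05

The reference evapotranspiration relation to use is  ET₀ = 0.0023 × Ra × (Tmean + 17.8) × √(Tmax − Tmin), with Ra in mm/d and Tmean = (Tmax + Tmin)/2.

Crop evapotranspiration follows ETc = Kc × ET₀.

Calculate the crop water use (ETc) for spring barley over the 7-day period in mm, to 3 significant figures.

Tmean = (26.3 + 16.2)/2 = 21.25 °C
ET₀ = 0.0023 × 5.13 × (21.25 + 17.8) × √10.1 = 0.0023 × 5.13 × 39.05 × 3.1780 = 1.4643 mm/d
ETc = Kc × ET₀ = 1.05 × 1.4643 = 1.5375 mm/d
Over 7 days: 1.5375 × 7 = 10.763 mm

10.8 mm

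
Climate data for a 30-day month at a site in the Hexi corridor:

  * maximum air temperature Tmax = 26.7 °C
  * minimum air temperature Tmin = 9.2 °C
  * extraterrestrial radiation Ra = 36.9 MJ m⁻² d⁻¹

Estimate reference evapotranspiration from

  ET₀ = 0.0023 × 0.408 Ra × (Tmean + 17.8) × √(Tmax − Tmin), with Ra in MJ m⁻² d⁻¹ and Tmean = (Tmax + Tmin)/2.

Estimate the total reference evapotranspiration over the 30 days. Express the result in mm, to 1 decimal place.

Tmean = (26.7 + 9.2)/2 = 17.95 °C
0.408 Ra = 0.408 × 36.9 = 15.0552 mm/d equivalent
ET₀ = 0.0023 × 15.0552 × (17.95 + 17.8) × √17.5 = 0.0023 × 15.0552 × 35.75 × 4.1833 = 5.1786 mm/d
Over 30 days: 5.1786 × 30 = 155.358 mm

155.4 mm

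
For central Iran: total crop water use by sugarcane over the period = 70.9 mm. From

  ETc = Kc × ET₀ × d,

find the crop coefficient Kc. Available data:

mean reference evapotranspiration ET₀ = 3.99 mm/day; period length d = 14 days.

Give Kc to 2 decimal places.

1.27

ETc = Kc × ET₀ × d  ⇒  Kc = ETc / (ET₀ × d)
Kc = 70.9 / (3.99 × 14) = 70.9 / 55.86 = 1.2692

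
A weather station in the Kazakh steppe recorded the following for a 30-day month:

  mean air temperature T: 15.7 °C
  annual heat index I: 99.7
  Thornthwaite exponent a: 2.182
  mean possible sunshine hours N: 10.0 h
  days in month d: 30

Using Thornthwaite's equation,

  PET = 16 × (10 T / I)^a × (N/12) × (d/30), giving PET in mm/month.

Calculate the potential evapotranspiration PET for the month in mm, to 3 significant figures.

35.9 mm

10T/I = 10 × 15.7 / 99.7 = 1.5747
(10T/I)^a = 1.5747^2.182 = 2.6933
Uncorrected PET = 16 × 2.6933 = 43.093 mm
Correction = (N/12)(d/30) = (10.0/12)(30/30) = 0.8333
PET = 43.093 × 0.8333 = 35.909 mm/month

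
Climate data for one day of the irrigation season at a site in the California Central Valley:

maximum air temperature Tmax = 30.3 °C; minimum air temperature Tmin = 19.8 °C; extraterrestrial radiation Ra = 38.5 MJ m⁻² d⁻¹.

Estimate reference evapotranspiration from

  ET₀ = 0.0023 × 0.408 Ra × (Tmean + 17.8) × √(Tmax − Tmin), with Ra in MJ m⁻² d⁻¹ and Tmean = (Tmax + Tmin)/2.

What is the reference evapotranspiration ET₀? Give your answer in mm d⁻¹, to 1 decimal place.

Tmean = (30.3 + 19.8)/2 = 25.05 °C
0.408 Ra = 0.408 × 38.5 = 15.7080 mm/d equivalent
ET₀ = 0.0023 × 15.7080 × (25.05 + 17.8) × √10.5 = 0.0023 × 15.7080 × 42.85 × 3.2404 = 5.0165 mm/d

5.0 mm d⁻¹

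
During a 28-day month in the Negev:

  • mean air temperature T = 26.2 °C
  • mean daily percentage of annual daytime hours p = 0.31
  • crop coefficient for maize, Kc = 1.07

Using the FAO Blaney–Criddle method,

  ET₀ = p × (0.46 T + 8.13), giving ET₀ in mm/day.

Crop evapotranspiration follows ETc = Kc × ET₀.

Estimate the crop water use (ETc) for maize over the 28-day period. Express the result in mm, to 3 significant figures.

ET₀ = 0.31 × (0.46 × 26.2 + 8.13) = 0.31 × 20.182 = 6.2564 mm/d
ETc = Kc × ET₀ = 1.07 × 6.2564 = 6.6943 mm/d
Over 28 days: 6.6943 × 28 = 187.440 mm

187 mm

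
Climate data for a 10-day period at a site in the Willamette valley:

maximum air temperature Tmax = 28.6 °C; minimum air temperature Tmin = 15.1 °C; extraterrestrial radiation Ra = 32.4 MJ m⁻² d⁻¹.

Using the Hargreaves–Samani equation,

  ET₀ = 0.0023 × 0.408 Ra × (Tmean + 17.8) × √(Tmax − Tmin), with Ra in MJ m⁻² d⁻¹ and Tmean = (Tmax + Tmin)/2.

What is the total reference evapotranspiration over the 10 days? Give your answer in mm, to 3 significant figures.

44.3 mm

Tmean = (28.6 + 15.1)/2 = 21.85 °C
0.408 Ra = 0.408 × 32.4 = 13.2192 mm/d equivalent
ET₀ = 0.0023 × 13.2192 × (21.85 + 17.8) × √13.5 = 0.0023 × 13.2192 × 39.65 × 3.6742 = 4.4293 mm/d
Over 10 days: 4.4293 × 10 = 44.293 mm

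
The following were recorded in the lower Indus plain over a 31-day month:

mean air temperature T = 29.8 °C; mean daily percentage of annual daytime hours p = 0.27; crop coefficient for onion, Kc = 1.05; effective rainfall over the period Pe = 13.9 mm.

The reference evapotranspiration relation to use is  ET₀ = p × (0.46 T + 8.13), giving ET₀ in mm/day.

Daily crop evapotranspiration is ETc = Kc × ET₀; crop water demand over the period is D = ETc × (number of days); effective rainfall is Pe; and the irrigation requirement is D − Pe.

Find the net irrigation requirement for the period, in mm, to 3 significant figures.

178 mm

ET₀ = 0.27 × (0.46 × 29.8 + 8.13) = 0.27 × 21.838 = 5.8963 mm/d
ETc = Kc × ET₀ = 1.05 × 5.8963 = 6.1911 mm/d
Crop demand D = ETc × 31 d = 6.1911 × 31 = 191.924 mm
D − Pe = 191.924 − 13.9 = 178.024 mm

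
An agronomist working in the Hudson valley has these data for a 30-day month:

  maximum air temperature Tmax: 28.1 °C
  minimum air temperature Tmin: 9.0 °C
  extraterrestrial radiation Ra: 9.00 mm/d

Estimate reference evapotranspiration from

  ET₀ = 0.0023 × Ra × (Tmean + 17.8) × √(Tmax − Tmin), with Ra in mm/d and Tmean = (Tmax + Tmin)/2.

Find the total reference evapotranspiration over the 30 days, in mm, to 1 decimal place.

98.7 mm

Tmean = (28.1 + 9.0)/2 = 18.55 °C
ET₀ = 0.0023 × 9.00 × (18.55 + 17.8) × √19.1 = 0.0023 × 9.00 × 36.35 × 4.3704 = 3.2885 mm/d
Over 30 days: 3.2885 × 30 = 98.655 mm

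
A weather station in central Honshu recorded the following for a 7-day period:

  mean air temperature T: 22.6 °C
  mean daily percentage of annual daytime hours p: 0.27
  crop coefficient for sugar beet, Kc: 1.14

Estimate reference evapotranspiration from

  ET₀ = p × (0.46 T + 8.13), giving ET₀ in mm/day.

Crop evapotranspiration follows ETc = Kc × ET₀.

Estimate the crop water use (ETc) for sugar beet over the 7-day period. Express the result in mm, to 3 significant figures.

ET₀ = 0.27 × (0.46 × 22.6 + 8.13) = 0.27 × 18.526 = 5.0020 mm/d
ETc = Kc × ET₀ = 1.14 × 5.0020 = 5.7023 mm/d
Over 7 days: 5.7023 × 7 = 39.916 mm

39.9 mm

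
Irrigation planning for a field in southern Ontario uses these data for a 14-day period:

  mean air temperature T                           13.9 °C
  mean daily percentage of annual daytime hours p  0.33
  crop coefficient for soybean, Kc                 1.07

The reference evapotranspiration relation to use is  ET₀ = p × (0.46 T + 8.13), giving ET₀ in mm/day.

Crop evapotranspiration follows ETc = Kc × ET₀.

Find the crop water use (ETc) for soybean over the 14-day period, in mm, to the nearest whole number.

ET₀ = 0.33 × (0.46 × 13.9 + 8.13) = 0.33 × 14.524 = 4.7929 mm/d
ETc = Kc × ET₀ = 1.07 × 4.7929 = 5.1284 mm/d
Over 14 days: 5.1284 × 14 = 71.798 mm

72 mm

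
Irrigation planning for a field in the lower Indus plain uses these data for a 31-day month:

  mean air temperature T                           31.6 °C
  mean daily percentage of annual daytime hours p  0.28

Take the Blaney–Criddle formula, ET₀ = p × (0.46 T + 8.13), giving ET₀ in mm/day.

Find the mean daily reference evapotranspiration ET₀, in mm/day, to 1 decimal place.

6.3 mm/day

ET₀ = 0.28 × (0.46 × 31.6 + 8.13) = 0.28 × 22.666 = 6.3465 mm/d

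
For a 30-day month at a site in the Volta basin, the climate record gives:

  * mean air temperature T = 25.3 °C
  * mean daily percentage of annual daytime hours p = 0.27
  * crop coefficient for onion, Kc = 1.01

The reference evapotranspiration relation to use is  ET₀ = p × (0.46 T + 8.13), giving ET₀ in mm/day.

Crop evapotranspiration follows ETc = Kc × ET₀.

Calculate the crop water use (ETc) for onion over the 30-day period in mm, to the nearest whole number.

ET₀ = 0.27 × (0.46 × 25.3 + 8.13) = 0.27 × 19.768 = 5.3374 mm/d
ETc = Kc × ET₀ = 1.01 × 5.3374 = 5.3908 mm/d
Over 30 days: 5.3908 × 30 = 161.724 mm

162 mm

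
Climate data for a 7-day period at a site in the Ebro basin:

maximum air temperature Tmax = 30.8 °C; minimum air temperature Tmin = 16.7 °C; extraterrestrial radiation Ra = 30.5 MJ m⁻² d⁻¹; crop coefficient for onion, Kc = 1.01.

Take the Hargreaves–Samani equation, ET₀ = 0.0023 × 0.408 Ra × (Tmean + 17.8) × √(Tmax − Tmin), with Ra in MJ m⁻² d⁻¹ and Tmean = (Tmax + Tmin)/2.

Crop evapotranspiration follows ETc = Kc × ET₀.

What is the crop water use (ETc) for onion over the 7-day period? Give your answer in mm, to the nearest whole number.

Tmean = (30.8 + 16.7)/2 = 23.75 °C
0.408 Ra = 0.408 × 30.5 = 12.4440 mm/d equivalent
ET₀ = 0.0023 × 12.4440 × (23.75 + 17.8) × √14.1 = 0.0023 × 12.4440 × 41.55 × 3.7550 = 4.4655 mm/d
ETc = Kc × ET₀ = 1.01 × 4.4655 = 4.5102 mm/d
Over 7 days: 4.5102 × 7 = 31.571 mm

32 mm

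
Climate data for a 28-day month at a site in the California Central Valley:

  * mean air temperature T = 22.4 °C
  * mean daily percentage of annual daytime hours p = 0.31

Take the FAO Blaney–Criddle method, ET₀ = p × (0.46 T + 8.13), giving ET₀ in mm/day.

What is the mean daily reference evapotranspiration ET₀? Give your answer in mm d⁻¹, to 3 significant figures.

ET₀ = 0.31 × (0.46 × 22.4 + 8.13) = 0.31 × 18.434 = 5.7145 mm/d

5.71 mm d⁻¹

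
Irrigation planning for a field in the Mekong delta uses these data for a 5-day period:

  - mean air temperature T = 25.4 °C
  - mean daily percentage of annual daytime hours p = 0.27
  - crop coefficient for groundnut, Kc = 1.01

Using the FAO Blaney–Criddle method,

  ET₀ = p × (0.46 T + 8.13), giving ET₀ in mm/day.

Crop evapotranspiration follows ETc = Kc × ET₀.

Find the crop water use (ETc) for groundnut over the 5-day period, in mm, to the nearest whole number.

ET₀ = 0.27 × (0.46 × 25.4 + 8.13) = 0.27 × 19.814 = 5.3498 mm/d
ETc = Kc × ET₀ = 1.01 × 5.3498 = 5.4033 mm/d
Over 5 days: 5.4033 × 5 = 27.017 mm

27 mm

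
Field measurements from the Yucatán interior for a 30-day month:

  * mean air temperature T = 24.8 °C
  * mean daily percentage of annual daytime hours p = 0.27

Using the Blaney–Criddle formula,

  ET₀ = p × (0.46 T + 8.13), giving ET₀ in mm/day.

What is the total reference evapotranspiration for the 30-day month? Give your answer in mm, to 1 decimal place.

ET₀ = 0.27 × (0.46 × 24.8 + 8.13) = 0.27 × 19.538 = 5.2753 mm/d
Monthly total = 5.2753 × 30 = 158.259 mm

158.3 mm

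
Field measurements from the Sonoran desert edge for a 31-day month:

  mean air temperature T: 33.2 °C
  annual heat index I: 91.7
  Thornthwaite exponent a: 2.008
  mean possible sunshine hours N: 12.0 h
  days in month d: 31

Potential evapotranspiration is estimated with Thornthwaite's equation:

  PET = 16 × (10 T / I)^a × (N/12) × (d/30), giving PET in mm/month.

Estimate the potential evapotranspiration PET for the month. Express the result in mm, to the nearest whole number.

219 mm

10T/I = 10 × 33.2 / 91.7 = 3.6205
(10T/I)^a = 3.6205^2.008 = 13.2436
Uncorrected PET = 16 × 13.2436 = 211.898 mm
Correction = (N/12)(d/30) = (12.0/12)(31/30) = 1.0333
PET = 211.898 × 1.0333 = 218.954 mm/month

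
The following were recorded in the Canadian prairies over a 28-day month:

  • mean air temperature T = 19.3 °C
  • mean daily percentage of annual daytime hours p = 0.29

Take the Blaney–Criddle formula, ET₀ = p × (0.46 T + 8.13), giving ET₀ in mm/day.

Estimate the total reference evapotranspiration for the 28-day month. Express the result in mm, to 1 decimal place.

138.1 mm

ET₀ = 0.29 × (0.46 × 19.3 + 8.13) = 0.29 × 17.008 = 4.9323 mm/d
Monthly total = 4.9323 × 28 = 138.104 mm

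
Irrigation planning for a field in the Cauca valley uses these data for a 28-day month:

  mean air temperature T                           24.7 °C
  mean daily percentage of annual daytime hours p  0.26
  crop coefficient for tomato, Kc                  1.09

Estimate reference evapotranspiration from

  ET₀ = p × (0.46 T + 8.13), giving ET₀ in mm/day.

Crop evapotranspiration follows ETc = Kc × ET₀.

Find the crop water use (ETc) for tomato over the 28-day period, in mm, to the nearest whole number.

ET₀ = 0.26 × (0.46 × 24.7 + 8.13) = 0.26 × 19.492 = 5.0679 mm/d
ETc = Kc × ET₀ = 1.09 × 5.0679 = 5.5240 mm/d
Over 28 days: 5.5240 × 28 = 154.672 mm

155 mm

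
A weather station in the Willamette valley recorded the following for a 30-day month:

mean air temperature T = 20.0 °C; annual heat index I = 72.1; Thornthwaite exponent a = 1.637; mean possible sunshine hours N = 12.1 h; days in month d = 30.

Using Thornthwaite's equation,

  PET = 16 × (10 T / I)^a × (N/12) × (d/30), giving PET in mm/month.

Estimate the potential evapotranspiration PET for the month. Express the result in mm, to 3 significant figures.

85.7 mm

10T/I = 10 × 20.0 / 72.1 = 2.7739
(10T/I)^a = 2.7739^1.637 = 5.3130
Uncorrected PET = 16 × 5.3130 = 85.008 mm
Correction = (N/12)(d/30) = (12.1/12)(30/30) = 1.0083
PET = 85.008 × 1.0083 = 85.714 mm/month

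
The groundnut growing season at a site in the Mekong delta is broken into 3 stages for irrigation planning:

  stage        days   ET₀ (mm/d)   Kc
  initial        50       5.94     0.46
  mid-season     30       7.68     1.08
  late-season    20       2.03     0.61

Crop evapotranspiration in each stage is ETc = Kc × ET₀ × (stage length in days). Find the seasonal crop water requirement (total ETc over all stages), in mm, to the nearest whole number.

initial: 0.46 × 5.94 × 50 = 136.62 mm
mid-season: 1.08 × 7.68 × 30 = 248.83 mm
late-season: 0.61 × 2.03 × 20 = 24.77 mm
Seasonal total = 410.22 mm

410 mm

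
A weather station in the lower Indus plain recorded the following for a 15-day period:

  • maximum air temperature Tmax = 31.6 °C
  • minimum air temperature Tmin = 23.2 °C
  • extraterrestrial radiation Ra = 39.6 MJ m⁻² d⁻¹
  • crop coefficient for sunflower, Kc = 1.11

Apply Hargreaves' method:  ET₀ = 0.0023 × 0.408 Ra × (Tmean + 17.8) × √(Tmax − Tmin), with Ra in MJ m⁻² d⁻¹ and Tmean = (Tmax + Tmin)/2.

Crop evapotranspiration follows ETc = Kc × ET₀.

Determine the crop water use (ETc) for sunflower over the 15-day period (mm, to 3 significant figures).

Tmean = (31.6 + 23.2)/2 = 27.40 °C
0.408 Ra = 0.408 × 39.6 = 16.1568 mm/d equivalent
ET₀ = 0.0023 × 16.1568 × (27.40 + 17.8) × √8.4 = 0.0023 × 16.1568 × 45.20 × 2.8983 = 4.8682 mm/d
ETc = Kc × ET₀ = 1.11 × 4.8682 = 5.4037 mm/d
Over 15 days: 5.4037 × 15 = 81.056 mm

81.1 mm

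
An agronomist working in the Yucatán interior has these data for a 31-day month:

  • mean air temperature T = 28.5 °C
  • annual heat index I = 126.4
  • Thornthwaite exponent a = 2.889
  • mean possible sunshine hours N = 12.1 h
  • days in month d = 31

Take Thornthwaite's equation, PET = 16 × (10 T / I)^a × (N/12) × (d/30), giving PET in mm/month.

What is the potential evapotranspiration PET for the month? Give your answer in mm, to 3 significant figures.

10T/I = 10 × 28.5 / 126.4 = 2.2547
(10T/I)^a = 2.2547^2.889 = 10.4731
Uncorrected PET = 16 × 10.4731 = 167.570 mm
Correction = (N/12)(d/30) = (12.1/12)(31/30) = 1.0419
PET = 167.570 × 1.0419 = 174.591 mm/month

175 mm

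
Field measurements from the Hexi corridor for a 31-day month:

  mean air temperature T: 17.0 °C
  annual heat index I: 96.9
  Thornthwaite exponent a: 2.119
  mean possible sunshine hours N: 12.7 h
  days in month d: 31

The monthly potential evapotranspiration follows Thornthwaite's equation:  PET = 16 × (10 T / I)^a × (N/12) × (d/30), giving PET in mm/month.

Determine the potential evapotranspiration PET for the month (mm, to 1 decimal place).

10T/I = 10 × 17.0 / 96.9 = 1.7544
(10T/I)^a = 1.7544^2.119 = 3.2909
Uncorrected PET = 16 × 3.2909 = 52.654 mm
Correction = (N/12)(d/30) = (12.7/12)(31/30) = 1.0936
PET = 52.654 × 1.0936 = 57.582 mm/month

57.6 mm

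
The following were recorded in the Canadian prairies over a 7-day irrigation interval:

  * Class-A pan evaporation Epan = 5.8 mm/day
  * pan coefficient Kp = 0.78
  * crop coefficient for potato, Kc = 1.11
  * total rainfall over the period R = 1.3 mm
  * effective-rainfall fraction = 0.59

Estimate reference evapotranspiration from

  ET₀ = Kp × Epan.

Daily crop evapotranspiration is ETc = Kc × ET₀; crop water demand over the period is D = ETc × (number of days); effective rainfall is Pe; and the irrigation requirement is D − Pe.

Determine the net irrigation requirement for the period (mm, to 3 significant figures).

34.4 mm

ET₀ = 0.78 × 5.8 = 4.5240 mm/d
ETc = Kc × ET₀ = 1.11 × 4.5240 = 5.0216 mm/d
Crop demand D = ETc × 7 d = 5.0216 × 7 = 35.151 mm
Pe = 0.59 × 1.3 = 0.767 mm
D − Pe = 35.151 − 0.767 = 34.384 mm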